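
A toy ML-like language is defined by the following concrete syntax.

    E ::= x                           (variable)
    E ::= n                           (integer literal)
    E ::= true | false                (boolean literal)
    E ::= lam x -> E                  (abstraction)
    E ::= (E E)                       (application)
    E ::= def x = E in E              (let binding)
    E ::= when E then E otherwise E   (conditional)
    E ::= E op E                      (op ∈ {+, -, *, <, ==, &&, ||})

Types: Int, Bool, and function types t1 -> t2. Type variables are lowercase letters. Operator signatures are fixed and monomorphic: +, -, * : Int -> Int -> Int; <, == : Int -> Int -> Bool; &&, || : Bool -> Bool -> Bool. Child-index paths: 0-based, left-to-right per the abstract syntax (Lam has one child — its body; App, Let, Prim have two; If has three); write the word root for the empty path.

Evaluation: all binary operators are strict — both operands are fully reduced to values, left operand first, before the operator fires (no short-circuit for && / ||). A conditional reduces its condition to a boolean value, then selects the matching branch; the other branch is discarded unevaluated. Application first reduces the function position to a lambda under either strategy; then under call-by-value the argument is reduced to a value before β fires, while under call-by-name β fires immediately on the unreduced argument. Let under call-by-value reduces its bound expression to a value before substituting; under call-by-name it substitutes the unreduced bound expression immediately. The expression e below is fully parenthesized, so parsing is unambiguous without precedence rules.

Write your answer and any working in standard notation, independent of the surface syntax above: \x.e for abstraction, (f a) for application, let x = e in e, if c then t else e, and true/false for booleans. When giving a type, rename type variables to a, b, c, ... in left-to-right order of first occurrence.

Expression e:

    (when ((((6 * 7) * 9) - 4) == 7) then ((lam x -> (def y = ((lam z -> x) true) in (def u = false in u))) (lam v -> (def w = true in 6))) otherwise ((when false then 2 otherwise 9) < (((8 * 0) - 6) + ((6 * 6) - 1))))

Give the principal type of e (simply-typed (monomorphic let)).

Answer: Bool

Derivation:
  unify Int ~ Int
  unify Int ~ Int
  unify Int ~ Int
  unify Int ~ Int
  unify Int ~ Int
  unify Int ~ Int
  unify Int ~ Int
  unify Int ~ Int
  unify Bool ~ Bool
x : a
\z._ : b -> a
  unify b -> a ~ Bool -> c
  unify b ~ Bool
  unify a ~ c
_ _ : c
let y : c
let u : Bool
u : Bool
\x._ : c -> Bool
let w : Bool
\v._ : d -> Int
  unify c -> Bool ~ (d -> Int) -> e
  unify c ~ d -> Int
  unify Bool ~ e
_ _ : Bool
  unify Bool ~ Bool
  unify Int ~ Int
  unify Int ~ Int
  unify Int ~ Int
  unify Int ~ Int
  unify Int ~ Int
  unify Int ~ Int
  unify Int ~ Int
  unify Int ~ Int
  unify Int ~ Int
  unify Int ~ Int
  unify Int ~ Int
  unify Int ~ Int
  unify Int ~ Int
  unify Bool ~ Bool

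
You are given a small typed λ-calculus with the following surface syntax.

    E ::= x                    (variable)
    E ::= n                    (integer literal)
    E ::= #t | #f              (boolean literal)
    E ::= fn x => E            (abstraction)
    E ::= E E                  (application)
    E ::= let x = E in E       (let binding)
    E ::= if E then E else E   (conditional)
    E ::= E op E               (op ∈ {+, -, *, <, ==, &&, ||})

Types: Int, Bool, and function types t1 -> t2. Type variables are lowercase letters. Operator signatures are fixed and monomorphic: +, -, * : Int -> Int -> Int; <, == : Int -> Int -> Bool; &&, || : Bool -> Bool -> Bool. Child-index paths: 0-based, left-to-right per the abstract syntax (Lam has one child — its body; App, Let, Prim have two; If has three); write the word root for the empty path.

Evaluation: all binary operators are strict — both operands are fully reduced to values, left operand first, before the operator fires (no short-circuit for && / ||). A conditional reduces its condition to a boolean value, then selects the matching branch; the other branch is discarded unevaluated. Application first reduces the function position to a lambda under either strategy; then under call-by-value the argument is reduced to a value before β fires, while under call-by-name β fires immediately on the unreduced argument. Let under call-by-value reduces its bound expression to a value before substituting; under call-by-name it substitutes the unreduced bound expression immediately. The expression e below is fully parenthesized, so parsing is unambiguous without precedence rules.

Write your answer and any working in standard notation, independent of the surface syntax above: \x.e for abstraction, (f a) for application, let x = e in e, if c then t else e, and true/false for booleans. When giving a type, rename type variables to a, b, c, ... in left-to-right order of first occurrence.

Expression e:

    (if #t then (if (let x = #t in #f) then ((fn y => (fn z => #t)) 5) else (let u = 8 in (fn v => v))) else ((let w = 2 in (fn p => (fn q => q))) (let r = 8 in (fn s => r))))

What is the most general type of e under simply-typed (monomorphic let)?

Answer: Bool -> Bool

Working:
  unify Bool ~ Bool
let x : Bool
  unify Bool ~ Bool
\z._ : b -> Bool
\y._ : a -> b -> Bool
  unify a -> b -> Bool ~ Int -> c
  unify a ~ Int
  unify b -> Bool ~ c
_ _ : b -> Bool
let u : Int
v : d
\v._ : d -> d
  unify b -> Bool ~ d -> d
  unify b ~ d
  unify Bool ~ d
let w : Int
q : f
\q._ : f -> f
\p._ : e -> f -> f
let r : Int
r : Int
\s._ : g -> Int
  unify e -> f -> f ~ (g -> Int) -> h
  unify e ~ g -> Int
  unify f -> f ~ h
_ _ : f -> f
  unify Bool -> Bool ~ f -> f
  unify Bool ~ f
  unify Bool ~ Bool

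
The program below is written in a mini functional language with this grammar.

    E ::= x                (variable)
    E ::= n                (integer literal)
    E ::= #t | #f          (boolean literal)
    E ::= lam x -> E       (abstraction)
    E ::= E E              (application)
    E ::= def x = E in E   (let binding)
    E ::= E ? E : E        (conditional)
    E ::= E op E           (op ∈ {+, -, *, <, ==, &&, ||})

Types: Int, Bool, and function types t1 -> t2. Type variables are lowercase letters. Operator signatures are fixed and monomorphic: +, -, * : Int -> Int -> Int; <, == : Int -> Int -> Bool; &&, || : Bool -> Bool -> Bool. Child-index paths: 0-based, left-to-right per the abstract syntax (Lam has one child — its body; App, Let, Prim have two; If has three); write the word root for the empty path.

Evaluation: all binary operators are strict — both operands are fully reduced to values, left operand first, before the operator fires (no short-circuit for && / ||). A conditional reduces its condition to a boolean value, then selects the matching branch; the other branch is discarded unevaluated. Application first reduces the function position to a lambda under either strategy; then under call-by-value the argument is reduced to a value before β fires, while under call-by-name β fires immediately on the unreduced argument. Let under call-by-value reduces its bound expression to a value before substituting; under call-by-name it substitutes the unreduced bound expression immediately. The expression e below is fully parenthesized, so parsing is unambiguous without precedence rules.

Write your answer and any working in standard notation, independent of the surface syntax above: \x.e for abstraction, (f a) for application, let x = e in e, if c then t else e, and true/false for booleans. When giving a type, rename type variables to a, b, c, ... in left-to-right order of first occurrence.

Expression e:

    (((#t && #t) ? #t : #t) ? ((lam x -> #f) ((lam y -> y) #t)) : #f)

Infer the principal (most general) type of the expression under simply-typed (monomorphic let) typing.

Answer: Bool

Derivation:
  unify Bool ~ Bool
  unify Bool ~ Bool
  unify Bool ~ Bool
  unify Bool ~ Bool
  unify Bool ~ Bool
\x._ : a -> Bool
y : b
\y._ : b -> b
  unify b -> b ~ Bool -> c
  unify b ~ Bool
  unify Bool ~ c
_ _ : Bool
  unify a -> Bool ~ Bool -> d
  unify a ~ Bool
  unify Bool ~ d
_ _ : Bool
  unify Bool ~ Bool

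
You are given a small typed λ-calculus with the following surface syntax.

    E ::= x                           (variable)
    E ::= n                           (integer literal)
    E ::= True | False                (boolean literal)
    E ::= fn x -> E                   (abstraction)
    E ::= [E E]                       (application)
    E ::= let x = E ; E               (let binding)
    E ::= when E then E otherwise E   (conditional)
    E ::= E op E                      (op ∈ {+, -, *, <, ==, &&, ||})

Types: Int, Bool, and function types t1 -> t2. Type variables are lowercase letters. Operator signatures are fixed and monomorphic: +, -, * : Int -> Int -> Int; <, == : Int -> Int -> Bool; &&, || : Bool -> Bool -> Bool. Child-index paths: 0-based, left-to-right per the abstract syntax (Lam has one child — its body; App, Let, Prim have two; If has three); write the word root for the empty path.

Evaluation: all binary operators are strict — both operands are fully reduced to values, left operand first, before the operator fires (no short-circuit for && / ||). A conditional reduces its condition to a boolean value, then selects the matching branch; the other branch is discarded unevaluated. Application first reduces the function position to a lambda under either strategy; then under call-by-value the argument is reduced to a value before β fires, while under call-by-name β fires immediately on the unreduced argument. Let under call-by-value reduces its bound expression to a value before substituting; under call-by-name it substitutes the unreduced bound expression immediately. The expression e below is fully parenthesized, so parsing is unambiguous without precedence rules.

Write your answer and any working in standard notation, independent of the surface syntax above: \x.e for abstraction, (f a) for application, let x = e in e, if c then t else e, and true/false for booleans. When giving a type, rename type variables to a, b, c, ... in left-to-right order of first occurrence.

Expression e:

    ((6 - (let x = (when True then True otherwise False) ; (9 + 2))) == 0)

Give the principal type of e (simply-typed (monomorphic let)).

Answer: Bool

Derivation:
  unify Int ~ Int
  unify Bool ~ Bool
  unify Bool ~ Bool
let x : Bool
  unify Int ~ Int
  unify Int ~ Int
  unify Int ~ Int
  unify Int ~ Int
  unify Int ~ Int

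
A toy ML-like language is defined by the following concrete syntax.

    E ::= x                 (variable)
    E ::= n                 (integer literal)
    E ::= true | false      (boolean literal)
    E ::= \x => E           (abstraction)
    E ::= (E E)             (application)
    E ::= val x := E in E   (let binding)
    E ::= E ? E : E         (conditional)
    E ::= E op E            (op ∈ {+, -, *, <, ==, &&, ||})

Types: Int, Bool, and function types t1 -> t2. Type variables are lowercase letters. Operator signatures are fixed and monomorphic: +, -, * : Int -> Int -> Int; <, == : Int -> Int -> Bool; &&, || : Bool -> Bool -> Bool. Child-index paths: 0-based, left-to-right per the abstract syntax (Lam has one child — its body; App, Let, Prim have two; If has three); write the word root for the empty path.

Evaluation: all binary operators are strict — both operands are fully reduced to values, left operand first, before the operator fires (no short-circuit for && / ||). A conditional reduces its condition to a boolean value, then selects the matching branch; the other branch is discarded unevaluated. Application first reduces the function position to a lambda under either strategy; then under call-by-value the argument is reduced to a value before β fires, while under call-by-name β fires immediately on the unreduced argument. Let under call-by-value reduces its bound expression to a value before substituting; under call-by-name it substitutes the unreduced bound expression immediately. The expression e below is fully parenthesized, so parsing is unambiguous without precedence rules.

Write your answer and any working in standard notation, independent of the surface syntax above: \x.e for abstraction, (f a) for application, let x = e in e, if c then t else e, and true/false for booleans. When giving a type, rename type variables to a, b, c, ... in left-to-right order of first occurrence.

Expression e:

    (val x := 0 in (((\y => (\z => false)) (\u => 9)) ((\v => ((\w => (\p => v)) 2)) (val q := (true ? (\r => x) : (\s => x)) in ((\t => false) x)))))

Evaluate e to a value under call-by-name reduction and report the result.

Answer: false

Trace:
step 0: (let x = 0 in (((\y.(\z.false)) (\u.9)) ((\v.((\w.(\p.v)) 2)) (let q = (if true then (\r.x) else (\s.x)) in ((\t.false) x)))))
step 1: [let@root] (((\y.(\z.false)) (\u.9)) ((\v.((\w.(\p.v)) 2)) (let q = (if true then (\r.0) else (\s.0)) in ((\t.false) 0))))
step 2: [beta@0] ((\z.false) ((\v.((\w.(\p.v)) 2)) (let q = (if true then (\r.0) else (\s.0)) in ((\t.false) 0))))
step 3: [beta@root] false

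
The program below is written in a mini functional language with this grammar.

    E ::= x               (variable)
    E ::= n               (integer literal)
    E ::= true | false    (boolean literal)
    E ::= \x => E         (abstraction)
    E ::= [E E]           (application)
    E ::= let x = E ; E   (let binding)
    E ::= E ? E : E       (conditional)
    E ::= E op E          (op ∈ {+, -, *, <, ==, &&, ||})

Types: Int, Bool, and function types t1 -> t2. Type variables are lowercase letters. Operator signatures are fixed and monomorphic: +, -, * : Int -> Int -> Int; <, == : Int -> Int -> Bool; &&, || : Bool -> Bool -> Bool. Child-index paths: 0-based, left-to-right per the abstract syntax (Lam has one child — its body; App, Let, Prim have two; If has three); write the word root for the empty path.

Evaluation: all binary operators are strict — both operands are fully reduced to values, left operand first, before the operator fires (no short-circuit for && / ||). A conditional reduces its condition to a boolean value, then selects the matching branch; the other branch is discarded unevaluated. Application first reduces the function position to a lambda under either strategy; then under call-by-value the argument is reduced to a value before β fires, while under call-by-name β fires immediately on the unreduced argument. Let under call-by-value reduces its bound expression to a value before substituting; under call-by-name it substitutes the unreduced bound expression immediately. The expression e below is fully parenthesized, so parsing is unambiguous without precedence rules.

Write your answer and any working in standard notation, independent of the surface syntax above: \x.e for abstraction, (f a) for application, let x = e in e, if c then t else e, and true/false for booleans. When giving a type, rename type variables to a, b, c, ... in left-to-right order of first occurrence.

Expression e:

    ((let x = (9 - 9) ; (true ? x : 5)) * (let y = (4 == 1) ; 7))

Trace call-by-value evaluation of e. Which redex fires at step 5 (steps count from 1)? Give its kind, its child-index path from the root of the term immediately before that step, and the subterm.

Answer: let at 1 : (let y = false in 7)

Trace:
step 0: ((let x = (9 - 9) in (if true then x else 5)) * (let y = (4 == 1) in 7))
step 1: [delta@0.0] ((let x = 0 in (if true then x else 5)) * (let y = (4 == 1) in 7))
step 2: [let@0] ((if true then 0 else 5) * (let y = (4 == 1) in 7))
step 3: [if@0] (0 * (let y = (4 == 1) in 7))
step 4: [delta@1.0] (0 * (let y = false in 7))
step 5: [let@1] (0 * 7)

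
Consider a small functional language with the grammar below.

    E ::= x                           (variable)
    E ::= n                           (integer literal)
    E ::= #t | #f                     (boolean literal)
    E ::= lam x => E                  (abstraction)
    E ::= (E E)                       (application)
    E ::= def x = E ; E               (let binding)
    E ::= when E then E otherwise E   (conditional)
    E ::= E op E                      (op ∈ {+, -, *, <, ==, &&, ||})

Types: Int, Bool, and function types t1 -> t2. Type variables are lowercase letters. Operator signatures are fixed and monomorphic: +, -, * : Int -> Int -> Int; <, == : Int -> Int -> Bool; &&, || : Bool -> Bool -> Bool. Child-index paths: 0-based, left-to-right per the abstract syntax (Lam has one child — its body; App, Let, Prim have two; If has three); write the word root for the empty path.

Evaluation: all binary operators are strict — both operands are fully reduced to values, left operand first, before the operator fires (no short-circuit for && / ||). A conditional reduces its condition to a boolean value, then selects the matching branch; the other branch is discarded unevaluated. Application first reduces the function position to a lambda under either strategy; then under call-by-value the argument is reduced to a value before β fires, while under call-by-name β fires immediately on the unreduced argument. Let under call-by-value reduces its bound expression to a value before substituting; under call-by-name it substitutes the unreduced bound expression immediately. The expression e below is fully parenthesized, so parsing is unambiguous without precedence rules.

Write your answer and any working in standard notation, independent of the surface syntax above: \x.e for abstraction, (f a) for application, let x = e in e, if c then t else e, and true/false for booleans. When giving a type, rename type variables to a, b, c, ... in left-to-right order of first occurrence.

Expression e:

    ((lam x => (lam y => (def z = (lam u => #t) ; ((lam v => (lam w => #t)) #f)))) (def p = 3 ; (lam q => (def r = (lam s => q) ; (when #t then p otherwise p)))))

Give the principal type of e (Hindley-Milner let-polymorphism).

Trace:
\u._ : c -> Bool
let z : forall. c -> Bool
\w._ : e -> Bool
\v._ : d -> e -> Bool
  unify d -> e -> Bool ~ Bool -> f
  unify d ~ Bool
  unify e -> Bool ~ f
_ _ : e -> Bool
\y._ : b -> e -> Bool
\x._ : a -> b -> e -> Bool
let p : Int
q : g
\s._ : h -> g
let r : forall. h -> g
  unify Bool ~ Bool
p : Int
p : Int
  unify Int ~ Int
\q._ : g -> Int
  unify a -> b -> e -> Bool ~ (g -> Int) -> i
  unify a ~ g -> Int
  unify b -> e -> Bool ~ i
_ _ : b -> e -> Bool

Answer: a -> b -> Bool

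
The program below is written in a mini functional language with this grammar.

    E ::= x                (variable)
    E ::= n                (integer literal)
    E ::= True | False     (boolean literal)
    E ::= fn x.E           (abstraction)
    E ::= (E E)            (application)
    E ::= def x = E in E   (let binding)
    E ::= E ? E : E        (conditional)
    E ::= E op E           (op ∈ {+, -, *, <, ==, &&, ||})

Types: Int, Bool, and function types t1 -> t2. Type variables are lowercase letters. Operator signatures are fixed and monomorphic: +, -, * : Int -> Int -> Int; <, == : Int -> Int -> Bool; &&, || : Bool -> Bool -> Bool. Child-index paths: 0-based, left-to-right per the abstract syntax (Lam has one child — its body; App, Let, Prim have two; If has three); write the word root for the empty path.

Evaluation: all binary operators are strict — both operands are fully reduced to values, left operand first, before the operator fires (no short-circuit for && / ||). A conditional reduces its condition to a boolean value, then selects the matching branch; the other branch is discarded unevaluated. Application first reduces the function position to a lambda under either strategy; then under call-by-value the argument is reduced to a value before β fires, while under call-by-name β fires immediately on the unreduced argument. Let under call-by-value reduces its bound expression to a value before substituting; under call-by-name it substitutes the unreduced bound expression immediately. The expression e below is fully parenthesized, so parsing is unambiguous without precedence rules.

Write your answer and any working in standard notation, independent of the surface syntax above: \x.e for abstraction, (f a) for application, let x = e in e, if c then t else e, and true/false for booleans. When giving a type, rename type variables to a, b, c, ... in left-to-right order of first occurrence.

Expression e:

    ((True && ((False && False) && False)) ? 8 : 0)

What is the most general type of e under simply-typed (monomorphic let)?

Trace:
  unify Bool ~ Bool
  unify Bool ~ Bool
  unify Bool ~ Bool
  unify Bool ~ Bool
  unify Bool ~ Bool
  unify Bool ~ Bool
  unify Bool ~ Bool
  unify Int ~ Int

Answer: Int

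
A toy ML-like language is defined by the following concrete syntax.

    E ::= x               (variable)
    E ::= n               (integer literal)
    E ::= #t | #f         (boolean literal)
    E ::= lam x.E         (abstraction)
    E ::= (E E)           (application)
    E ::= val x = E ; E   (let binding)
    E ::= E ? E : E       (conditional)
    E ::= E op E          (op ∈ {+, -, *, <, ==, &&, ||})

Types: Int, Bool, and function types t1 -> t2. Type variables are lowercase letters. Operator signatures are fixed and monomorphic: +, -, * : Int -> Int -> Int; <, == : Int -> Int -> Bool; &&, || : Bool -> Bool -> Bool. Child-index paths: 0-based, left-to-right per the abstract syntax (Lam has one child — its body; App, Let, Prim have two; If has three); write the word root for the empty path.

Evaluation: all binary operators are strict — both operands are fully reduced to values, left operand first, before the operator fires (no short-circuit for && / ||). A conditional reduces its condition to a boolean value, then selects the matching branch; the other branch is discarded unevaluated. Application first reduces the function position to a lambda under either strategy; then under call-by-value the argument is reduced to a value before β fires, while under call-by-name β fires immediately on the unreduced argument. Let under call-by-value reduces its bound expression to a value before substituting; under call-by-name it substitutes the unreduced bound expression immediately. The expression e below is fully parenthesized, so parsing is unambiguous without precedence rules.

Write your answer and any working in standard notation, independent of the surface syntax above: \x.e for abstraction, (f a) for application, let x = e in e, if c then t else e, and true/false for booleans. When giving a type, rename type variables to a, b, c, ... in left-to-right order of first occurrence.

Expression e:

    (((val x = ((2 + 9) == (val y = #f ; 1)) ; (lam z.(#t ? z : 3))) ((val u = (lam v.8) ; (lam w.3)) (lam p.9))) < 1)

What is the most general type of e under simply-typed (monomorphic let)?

Derivation:
  unify Int ~ Int
  unify Int ~ Int
  unify Int ~ Int
let y : Bool
  unify Int ~ Int
let x : Bool
  unify Bool ~ Bool
z : a
  unify a ~ Int
\z._ : Int -> Int
\v._ : b -> Int
let u : b -> Int
\w._ : c -> Int
\p._ : d -> Int
  unify c -> Int ~ (d -> Int) -> e
  unify c ~ d -> Int
  unify Int ~ e
_ _ : Int
  unify Int -> Int ~ Int -> f
  unify Int ~ Int
  unify Int ~ f
_ _ : Int
  unify Int ~ Int
  unify Int ~ Int

Answer: Bool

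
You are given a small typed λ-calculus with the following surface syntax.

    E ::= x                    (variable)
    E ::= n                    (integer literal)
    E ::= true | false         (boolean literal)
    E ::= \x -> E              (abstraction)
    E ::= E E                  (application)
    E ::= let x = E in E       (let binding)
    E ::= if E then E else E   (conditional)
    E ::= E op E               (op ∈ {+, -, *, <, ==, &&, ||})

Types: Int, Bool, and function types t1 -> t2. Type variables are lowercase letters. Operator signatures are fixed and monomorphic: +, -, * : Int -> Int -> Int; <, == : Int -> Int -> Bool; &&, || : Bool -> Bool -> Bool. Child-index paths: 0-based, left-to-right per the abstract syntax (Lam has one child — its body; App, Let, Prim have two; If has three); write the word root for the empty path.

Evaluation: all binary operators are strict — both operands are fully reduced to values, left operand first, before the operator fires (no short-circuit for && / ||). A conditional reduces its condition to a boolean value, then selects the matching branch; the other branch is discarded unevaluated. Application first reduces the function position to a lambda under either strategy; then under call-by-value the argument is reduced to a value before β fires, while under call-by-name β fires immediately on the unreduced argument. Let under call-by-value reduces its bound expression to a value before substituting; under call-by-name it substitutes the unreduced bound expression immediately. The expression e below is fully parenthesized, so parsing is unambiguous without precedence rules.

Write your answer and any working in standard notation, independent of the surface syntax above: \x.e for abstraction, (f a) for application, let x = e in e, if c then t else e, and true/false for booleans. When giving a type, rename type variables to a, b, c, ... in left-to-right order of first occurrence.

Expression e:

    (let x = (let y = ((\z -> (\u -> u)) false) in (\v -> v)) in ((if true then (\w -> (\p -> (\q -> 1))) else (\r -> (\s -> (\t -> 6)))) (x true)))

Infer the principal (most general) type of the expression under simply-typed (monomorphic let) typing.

Derivation:
u : b
\u._ : b -> b
\z._ : a -> b -> b
  unify a -> b -> b ~ Bool -> c
  unify a ~ Bool
  unify b -> b ~ c
_ _ : b -> b
let y : b -> b
v : d
\v._ : d -> d
let x : d -> d
  unify Bool ~ Bool
\q._ : g -> Int
\p._ : f -> g -> Int
\w._ : e -> f -> g -> Int
\t._ : j -> Int
\s._ : i -> j -> Int
\r._ : h -> i -> j -> Int
  unify e -> f -> g -> Int ~ h -> i -> j -> Int
  unify e ~ h
  unify f -> g -> Int ~ i -> j -> Int
  unify f ~ i
  unify g -> Int ~ j -> Int
  unify g ~ j
  unify Int ~ Int
x : d -> d
  unify d -> d ~ Bool -> k
  unify d ~ Bool
  unify Bool ~ k
_ _ : Bool
  unify h -> i -> j -> Int ~ Bool -> l
  unify h ~ Bool
  unify i -> j -> Int ~ l
_ _ : i -> j -> Int

Answer: a -> b -> Int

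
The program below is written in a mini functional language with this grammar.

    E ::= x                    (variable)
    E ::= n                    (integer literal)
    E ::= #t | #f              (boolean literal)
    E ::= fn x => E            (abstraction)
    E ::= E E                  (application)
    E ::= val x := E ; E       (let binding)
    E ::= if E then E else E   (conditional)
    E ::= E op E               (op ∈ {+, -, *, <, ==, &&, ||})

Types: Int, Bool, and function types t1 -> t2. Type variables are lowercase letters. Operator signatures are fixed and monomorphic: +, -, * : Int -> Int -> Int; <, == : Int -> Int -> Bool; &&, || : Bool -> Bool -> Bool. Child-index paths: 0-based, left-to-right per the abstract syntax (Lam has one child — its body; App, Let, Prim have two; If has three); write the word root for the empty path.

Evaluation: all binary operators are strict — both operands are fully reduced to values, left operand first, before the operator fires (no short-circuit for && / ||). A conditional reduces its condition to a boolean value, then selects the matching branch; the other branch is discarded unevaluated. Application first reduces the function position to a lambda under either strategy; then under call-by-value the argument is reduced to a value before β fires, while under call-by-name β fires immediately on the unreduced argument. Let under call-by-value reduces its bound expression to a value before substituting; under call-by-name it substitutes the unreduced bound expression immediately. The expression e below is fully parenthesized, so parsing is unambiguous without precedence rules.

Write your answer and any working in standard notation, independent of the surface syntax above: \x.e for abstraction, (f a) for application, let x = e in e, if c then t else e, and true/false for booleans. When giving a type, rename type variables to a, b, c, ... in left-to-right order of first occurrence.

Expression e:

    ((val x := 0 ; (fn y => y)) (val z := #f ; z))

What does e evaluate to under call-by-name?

Answer: false

Derivation:
step 0: ((let x = 0 in (\y.y)) (let z = false in z))
step 1: [let@0] ((\y.y) (let z = false in z))
step 2: [beta@root] (let z = false in z)
step 3: [let@root] false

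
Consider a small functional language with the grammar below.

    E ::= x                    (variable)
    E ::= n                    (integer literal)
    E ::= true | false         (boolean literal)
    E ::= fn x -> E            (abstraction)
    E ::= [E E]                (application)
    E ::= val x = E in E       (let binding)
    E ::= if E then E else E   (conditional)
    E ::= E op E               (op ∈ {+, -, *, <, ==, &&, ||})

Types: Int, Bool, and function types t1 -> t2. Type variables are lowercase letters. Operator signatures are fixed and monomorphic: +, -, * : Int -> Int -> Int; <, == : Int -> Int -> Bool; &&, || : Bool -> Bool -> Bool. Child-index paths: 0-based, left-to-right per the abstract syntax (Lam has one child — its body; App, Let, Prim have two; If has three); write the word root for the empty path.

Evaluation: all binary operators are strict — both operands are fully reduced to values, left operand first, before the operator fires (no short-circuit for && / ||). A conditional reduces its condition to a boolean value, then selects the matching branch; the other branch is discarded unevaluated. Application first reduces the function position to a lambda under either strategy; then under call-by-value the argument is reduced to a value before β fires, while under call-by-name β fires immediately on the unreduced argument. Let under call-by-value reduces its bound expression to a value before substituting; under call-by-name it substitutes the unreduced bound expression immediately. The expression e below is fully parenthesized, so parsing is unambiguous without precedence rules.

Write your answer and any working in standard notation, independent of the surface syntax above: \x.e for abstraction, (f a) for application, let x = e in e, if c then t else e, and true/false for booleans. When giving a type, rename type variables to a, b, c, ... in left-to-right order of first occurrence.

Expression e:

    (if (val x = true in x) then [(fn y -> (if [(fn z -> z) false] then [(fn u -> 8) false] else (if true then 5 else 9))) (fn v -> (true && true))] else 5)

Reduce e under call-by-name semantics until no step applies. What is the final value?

Answer: 5

Trace:
step 0: (if (let x = true in x) then ((\y.(if ((\z.z) false) then ((\u.8) false) else (if true then 5 else 9))) (\v.(true && true))) else 5)
step 1: [let@0] (if true then ((\y.(if ((\z.z) false) then ((\u.8) false) else (if true then 5 else 9))) (\v.(true && true))) else 5)
step 2: [if@root] ((\y.(if ((\z.z) false) then ((\u.8) false) else (if true then 5 else 9))) (\v.(true && true)))
step 3: [beta@root] (if ((\z.z) false) then ((\u.8) false) else (if true then 5 else 9))
step 4: [beta@0] (if false then ((\u.8) false) else (if true then 5 else 9))
step 5: [if@root] (if true then 5 else 9)
step 6: [if@root] 5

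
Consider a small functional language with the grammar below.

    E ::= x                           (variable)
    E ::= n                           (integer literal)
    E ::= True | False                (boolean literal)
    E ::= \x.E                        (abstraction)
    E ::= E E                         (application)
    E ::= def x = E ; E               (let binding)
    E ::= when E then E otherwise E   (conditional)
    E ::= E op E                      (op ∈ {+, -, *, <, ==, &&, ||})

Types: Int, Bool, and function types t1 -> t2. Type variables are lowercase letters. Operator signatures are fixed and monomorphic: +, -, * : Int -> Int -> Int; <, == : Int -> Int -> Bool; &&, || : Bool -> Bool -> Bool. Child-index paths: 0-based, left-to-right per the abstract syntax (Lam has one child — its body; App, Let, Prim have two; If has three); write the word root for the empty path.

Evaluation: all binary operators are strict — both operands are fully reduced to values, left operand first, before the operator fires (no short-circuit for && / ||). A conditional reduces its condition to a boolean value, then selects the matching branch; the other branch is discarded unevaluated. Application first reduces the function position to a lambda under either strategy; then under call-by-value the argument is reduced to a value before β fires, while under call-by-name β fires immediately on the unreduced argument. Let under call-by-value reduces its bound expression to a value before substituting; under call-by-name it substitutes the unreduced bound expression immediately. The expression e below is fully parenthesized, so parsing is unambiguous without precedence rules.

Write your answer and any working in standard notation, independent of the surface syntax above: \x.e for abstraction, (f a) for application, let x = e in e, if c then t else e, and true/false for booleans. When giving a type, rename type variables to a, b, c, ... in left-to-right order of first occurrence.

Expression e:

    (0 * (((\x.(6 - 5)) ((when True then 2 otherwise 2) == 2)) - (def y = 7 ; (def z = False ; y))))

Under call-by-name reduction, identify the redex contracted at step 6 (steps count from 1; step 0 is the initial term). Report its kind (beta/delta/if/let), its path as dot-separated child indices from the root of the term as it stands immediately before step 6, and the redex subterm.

Working:
step 0: (0 * (((\x.(6 - 5)) ((if true then 2 else 2) == 2)) - (let y = 7 in (let z = false in y))))
step 1: [beta@1.0] (0 * ((6 - 5) - (let y = 7 in (let z = false in y))))
step 2: [delta@1.0] (0 * (1 - (let y = 7 in (let z = false in y))))
step 3: [let@1.1] (0 * (1 - (let z = false in 7)))
step 4: [let@1.1] (0 * (1 - 7))
step 5: [delta@1] (0 * -6)
step 6: [delta@root] 0

Answer: delta at root : (0 * -6)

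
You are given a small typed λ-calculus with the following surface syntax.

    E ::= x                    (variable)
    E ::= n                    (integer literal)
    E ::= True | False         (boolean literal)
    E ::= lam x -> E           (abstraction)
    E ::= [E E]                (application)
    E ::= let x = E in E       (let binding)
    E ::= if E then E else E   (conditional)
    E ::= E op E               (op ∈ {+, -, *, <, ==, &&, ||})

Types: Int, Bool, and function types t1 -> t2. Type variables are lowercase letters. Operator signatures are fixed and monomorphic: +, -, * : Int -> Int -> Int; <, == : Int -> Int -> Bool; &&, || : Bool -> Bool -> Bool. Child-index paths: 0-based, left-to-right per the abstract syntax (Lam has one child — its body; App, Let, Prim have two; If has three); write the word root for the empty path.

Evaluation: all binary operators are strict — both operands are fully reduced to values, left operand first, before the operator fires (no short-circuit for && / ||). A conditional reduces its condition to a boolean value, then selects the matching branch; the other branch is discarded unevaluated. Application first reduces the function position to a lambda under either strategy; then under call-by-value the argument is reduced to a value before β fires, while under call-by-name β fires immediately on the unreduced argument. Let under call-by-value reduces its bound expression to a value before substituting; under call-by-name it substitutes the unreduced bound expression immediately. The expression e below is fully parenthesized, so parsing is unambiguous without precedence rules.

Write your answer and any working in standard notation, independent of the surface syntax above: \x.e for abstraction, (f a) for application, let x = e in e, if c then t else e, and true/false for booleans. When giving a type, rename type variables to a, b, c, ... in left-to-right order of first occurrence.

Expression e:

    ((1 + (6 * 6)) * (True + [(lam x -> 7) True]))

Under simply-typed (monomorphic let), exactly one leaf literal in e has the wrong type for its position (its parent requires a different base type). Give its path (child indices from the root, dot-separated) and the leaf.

Answer: 1.0 : true

Working:
  unify Int ~ Int
  unify Int ~ Int
  unify Int ~ Int
  unify Int ~ Int
  unify Int ~ Int
  unify Bool ~ Int
  FAIL: mismatch Bool ~ Int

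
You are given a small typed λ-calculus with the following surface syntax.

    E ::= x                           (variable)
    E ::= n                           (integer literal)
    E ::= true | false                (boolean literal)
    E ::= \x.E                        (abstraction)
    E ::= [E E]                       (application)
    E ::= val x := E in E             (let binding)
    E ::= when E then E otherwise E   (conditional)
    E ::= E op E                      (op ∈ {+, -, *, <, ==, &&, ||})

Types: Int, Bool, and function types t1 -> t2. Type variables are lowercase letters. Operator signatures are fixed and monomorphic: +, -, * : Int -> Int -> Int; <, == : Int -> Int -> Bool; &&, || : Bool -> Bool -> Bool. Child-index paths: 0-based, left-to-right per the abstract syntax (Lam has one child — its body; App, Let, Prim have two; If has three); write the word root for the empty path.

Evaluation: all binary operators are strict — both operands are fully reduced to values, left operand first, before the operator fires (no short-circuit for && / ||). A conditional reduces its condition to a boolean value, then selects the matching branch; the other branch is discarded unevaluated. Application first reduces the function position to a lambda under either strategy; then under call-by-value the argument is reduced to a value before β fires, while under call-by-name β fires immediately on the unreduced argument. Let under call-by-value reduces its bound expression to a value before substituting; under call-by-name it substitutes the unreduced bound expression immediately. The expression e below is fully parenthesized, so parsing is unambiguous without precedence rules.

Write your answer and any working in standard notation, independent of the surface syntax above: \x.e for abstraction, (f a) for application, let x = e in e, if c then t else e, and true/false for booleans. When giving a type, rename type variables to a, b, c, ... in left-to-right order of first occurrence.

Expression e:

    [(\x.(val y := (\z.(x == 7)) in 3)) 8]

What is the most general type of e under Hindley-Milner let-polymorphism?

Working:
x : a
  unify a ~ Int
  unify Int ~ Int
\z._ : b -> Bool
let y : forall. b -> Bool
\x._ : Int -> Int
  unify Int -> Int ~ Int -> c
  unify Int ~ Int
  unify Int ~ c
_ _ : Int

Answer: Int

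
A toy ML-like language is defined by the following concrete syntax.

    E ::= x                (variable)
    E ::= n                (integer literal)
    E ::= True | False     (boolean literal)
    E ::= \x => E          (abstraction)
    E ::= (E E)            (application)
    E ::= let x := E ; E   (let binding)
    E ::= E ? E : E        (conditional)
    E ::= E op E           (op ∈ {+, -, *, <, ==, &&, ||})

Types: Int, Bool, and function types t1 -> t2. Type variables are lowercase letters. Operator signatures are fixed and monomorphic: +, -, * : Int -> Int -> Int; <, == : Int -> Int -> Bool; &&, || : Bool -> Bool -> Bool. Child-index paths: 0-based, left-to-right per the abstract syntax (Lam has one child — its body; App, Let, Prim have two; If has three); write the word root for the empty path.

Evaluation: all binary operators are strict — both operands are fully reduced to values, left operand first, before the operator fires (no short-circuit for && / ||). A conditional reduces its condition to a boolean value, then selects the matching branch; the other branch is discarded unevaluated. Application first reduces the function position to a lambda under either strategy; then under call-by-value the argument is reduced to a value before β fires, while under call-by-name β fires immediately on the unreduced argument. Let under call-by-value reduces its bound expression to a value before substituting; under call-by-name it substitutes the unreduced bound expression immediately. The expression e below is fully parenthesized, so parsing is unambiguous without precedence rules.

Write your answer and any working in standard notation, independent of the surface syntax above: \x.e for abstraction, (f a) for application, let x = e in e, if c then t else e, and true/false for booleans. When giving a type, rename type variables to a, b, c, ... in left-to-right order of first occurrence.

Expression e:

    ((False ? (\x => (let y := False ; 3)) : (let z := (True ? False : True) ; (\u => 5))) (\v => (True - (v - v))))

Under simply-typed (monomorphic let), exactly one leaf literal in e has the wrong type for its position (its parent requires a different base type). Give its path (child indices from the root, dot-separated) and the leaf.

Working:
  unify Bool ~ Bool
let y : Bool
\x._ : a -> Int
  unify Bool ~ Bool
  unify Bool ~ Bool
let z : Bool
\u._ : b -> Int
  unify a -> Int ~ b -> Int
  unify a ~ b
  unify Int ~ Int
  unify Bool ~ Int
  FAIL: mismatch Bool ~ Int

Answer: 1.0.0 : true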